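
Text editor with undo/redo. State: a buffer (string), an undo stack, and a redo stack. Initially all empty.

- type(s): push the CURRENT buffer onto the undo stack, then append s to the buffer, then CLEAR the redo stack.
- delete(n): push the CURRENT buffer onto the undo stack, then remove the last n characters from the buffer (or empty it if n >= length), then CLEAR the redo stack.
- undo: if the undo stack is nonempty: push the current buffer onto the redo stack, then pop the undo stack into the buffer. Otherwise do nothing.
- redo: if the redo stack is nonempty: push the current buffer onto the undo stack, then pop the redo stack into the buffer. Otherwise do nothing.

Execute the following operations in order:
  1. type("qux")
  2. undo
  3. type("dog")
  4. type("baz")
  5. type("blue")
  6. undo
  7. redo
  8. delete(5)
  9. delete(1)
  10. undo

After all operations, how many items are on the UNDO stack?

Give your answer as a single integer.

Answer: 4

Derivation:
After op 1 (type): buf='qux' undo_depth=1 redo_depth=0
After op 2 (undo): buf='(empty)' undo_depth=0 redo_depth=1
After op 3 (type): buf='dog' undo_depth=1 redo_depth=0
After op 4 (type): buf='dogbaz' undo_depth=2 redo_depth=0
After op 5 (type): buf='dogbazblue' undo_depth=3 redo_depth=0
After op 6 (undo): buf='dogbaz' undo_depth=2 redo_depth=1
After op 7 (redo): buf='dogbazblue' undo_depth=3 redo_depth=0
After op 8 (delete): buf='dogba' undo_depth=4 redo_depth=0
After op 9 (delete): buf='dogb' undo_depth=5 redo_depth=0
After op 10 (undo): buf='dogba' undo_depth=4 redo_depth=1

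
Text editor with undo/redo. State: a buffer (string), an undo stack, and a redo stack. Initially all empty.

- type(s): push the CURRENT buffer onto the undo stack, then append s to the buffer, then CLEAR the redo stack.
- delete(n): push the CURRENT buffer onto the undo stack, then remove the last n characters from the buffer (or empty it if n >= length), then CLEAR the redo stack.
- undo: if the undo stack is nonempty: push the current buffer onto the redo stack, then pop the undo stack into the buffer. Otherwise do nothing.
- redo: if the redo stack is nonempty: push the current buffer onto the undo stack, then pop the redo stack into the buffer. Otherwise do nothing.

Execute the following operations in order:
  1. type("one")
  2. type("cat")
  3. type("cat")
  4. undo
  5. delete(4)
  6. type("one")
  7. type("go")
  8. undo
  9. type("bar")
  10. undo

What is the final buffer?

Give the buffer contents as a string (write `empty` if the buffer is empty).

After op 1 (type): buf='one' undo_depth=1 redo_depth=0
After op 2 (type): buf='onecat' undo_depth=2 redo_depth=0
After op 3 (type): buf='onecatcat' undo_depth=3 redo_depth=0
After op 4 (undo): buf='onecat' undo_depth=2 redo_depth=1
After op 5 (delete): buf='on' undo_depth=3 redo_depth=0
After op 6 (type): buf='onone' undo_depth=4 redo_depth=0
After op 7 (type): buf='ononego' undo_depth=5 redo_depth=0
After op 8 (undo): buf='onone' undo_depth=4 redo_depth=1
After op 9 (type): buf='ononebar' undo_depth=5 redo_depth=0
After op 10 (undo): buf='onone' undo_depth=4 redo_depth=1

Answer: onone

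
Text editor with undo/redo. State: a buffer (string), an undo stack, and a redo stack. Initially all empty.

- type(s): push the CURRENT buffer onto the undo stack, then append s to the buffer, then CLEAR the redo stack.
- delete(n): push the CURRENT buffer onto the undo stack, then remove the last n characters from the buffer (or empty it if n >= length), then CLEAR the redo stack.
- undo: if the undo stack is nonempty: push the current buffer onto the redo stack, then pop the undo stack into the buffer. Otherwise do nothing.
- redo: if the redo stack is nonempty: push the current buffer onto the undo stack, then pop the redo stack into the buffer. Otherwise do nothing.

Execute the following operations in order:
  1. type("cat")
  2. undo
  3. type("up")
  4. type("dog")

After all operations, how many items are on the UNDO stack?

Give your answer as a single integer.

After op 1 (type): buf='cat' undo_depth=1 redo_depth=0
After op 2 (undo): buf='(empty)' undo_depth=0 redo_depth=1
After op 3 (type): buf='up' undo_depth=1 redo_depth=0
After op 4 (type): buf='updog' undo_depth=2 redo_depth=0

Answer: 2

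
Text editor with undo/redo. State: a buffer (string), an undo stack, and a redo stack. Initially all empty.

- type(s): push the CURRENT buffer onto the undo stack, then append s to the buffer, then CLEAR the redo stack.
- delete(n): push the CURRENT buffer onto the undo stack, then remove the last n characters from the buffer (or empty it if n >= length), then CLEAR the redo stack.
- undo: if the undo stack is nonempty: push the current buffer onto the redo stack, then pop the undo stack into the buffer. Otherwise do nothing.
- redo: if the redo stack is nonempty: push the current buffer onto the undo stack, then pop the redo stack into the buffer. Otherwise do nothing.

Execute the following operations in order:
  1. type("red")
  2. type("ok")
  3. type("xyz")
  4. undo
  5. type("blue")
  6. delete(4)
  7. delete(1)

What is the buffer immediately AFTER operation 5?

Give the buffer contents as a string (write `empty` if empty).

Answer: redokblue

Derivation:
After op 1 (type): buf='red' undo_depth=1 redo_depth=0
After op 2 (type): buf='redok' undo_depth=2 redo_depth=0
After op 3 (type): buf='redokxyz' undo_depth=3 redo_depth=0
After op 4 (undo): buf='redok' undo_depth=2 redo_depth=1
After op 5 (type): buf='redokblue' undo_depth=3 redo_depth=0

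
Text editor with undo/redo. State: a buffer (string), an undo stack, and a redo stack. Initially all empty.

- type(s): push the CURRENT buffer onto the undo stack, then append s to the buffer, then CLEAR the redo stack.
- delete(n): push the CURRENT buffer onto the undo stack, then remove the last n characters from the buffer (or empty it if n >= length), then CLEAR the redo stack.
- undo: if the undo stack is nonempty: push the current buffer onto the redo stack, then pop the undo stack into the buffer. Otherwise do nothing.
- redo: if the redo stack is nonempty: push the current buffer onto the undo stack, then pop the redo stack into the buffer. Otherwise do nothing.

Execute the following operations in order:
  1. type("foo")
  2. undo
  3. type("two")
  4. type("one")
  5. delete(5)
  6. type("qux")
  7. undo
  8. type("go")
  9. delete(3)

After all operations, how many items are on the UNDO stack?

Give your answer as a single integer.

Answer: 5

Derivation:
After op 1 (type): buf='foo' undo_depth=1 redo_depth=0
After op 2 (undo): buf='(empty)' undo_depth=0 redo_depth=1
After op 3 (type): buf='two' undo_depth=1 redo_depth=0
After op 4 (type): buf='twoone' undo_depth=2 redo_depth=0
After op 5 (delete): buf='t' undo_depth=3 redo_depth=0
After op 6 (type): buf='tqux' undo_depth=4 redo_depth=0
After op 7 (undo): buf='t' undo_depth=3 redo_depth=1
After op 8 (type): buf='tgo' undo_depth=4 redo_depth=0
After op 9 (delete): buf='(empty)' undo_depth=5 redo_depth=0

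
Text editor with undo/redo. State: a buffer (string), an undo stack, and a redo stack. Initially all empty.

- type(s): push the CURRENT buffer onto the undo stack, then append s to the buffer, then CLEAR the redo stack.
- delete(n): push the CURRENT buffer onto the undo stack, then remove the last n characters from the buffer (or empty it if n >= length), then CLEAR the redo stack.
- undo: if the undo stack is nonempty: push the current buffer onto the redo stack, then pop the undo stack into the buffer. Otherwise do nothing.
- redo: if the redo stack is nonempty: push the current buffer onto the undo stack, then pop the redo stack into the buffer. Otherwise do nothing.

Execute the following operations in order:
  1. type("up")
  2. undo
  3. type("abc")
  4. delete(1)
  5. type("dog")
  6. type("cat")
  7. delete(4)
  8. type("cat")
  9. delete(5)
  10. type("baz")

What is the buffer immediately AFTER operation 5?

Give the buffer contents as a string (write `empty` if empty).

After op 1 (type): buf='up' undo_depth=1 redo_depth=0
After op 2 (undo): buf='(empty)' undo_depth=0 redo_depth=1
After op 3 (type): buf='abc' undo_depth=1 redo_depth=0
After op 4 (delete): buf='ab' undo_depth=2 redo_depth=0
After op 5 (type): buf='abdog' undo_depth=3 redo_depth=0

Answer: abdog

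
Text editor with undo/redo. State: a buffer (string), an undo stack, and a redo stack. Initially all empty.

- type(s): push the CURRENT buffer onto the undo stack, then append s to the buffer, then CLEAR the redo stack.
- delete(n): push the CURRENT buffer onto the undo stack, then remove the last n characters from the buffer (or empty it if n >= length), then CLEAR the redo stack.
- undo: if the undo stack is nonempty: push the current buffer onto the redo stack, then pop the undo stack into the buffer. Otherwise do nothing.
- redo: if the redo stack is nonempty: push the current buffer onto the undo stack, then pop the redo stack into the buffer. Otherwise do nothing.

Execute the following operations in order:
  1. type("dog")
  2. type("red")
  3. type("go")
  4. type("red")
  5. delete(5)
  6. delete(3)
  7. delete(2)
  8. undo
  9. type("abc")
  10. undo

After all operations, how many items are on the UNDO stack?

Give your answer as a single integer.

Answer: 6

Derivation:
After op 1 (type): buf='dog' undo_depth=1 redo_depth=0
After op 2 (type): buf='dogred' undo_depth=2 redo_depth=0
After op 3 (type): buf='dogredgo' undo_depth=3 redo_depth=0
After op 4 (type): buf='dogredgored' undo_depth=4 redo_depth=0
After op 5 (delete): buf='dogred' undo_depth=5 redo_depth=0
After op 6 (delete): buf='dog' undo_depth=6 redo_depth=0
After op 7 (delete): buf='d' undo_depth=7 redo_depth=0
After op 8 (undo): buf='dog' undo_depth=6 redo_depth=1
After op 9 (type): buf='dogabc' undo_depth=7 redo_depth=0
After op 10 (undo): buf='dog' undo_depth=6 redo_depth=1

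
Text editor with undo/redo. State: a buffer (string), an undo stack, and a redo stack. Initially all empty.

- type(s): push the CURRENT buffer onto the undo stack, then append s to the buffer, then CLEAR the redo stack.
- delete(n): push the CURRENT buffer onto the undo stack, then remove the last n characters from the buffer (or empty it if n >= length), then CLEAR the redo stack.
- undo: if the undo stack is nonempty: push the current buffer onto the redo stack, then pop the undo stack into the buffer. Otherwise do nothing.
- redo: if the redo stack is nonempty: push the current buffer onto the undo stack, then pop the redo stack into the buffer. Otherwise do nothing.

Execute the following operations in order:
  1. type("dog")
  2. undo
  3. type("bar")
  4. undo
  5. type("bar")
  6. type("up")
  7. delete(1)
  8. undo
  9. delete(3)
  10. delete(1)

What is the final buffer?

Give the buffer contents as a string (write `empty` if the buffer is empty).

Answer: b

Derivation:
After op 1 (type): buf='dog' undo_depth=1 redo_depth=0
After op 2 (undo): buf='(empty)' undo_depth=0 redo_depth=1
After op 3 (type): buf='bar' undo_depth=1 redo_depth=0
After op 4 (undo): buf='(empty)' undo_depth=0 redo_depth=1
After op 5 (type): buf='bar' undo_depth=1 redo_depth=0
After op 6 (type): buf='barup' undo_depth=2 redo_depth=0
After op 7 (delete): buf='baru' undo_depth=3 redo_depth=0
After op 8 (undo): buf='barup' undo_depth=2 redo_depth=1
After op 9 (delete): buf='ba' undo_depth=3 redo_depth=0
After op 10 (delete): buf='b' undo_depth=4 redo_depth=0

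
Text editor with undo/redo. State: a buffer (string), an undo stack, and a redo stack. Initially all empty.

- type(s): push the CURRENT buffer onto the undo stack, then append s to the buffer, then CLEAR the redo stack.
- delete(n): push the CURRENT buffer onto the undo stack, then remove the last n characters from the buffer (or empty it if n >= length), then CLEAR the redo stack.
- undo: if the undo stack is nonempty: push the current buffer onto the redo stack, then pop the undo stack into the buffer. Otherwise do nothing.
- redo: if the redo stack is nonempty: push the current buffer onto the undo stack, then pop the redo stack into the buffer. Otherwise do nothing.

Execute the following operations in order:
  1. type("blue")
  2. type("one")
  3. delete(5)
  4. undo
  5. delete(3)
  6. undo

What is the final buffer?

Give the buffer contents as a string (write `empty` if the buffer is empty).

Answer: blueone

Derivation:
After op 1 (type): buf='blue' undo_depth=1 redo_depth=0
After op 2 (type): buf='blueone' undo_depth=2 redo_depth=0
After op 3 (delete): buf='bl' undo_depth=3 redo_depth=0
After op 4 (undo): buf='blueone' undo_depth=2 redo_depth=1
After op 5 (delete): buf='blue' undo_depth=3 redo_depth=0
After op 6 (undo): buf='blueone' undo_depth=2 redo_depth=1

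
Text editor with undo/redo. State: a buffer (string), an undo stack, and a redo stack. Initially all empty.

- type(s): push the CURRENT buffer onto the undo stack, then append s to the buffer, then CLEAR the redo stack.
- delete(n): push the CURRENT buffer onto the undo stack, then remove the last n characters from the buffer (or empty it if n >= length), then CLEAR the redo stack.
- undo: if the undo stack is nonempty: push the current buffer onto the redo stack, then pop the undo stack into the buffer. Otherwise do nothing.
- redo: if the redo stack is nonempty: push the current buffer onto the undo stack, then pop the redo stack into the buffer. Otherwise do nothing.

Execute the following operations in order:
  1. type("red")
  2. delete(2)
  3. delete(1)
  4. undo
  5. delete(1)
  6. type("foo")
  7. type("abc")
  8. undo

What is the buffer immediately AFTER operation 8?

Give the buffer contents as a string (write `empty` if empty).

Answer: foo

Derivation:
After op 1 (type): buf='red' undo_depth=1 redo_depth=0
After op 2 (delete): buf='r' undo_depth=2 redo_depth=0
After op 3 (delete): buf='(empty)' undo_depth=3 redo_depth=0
After op 4 (undo): buf='r' undo_depth=2 redo_depth=1
After op 5 (delete): buf='(empty)' undo_depth=3 redo_depth=0
After op 6 (type): buf='foo' undo_depth=4 redo_depth=0
After op 7 (type): buf='fooabc' undo_depth=5 redo_depth=0
After op 8 (undo): buf='foo' undo_depth=4 redo_depth=1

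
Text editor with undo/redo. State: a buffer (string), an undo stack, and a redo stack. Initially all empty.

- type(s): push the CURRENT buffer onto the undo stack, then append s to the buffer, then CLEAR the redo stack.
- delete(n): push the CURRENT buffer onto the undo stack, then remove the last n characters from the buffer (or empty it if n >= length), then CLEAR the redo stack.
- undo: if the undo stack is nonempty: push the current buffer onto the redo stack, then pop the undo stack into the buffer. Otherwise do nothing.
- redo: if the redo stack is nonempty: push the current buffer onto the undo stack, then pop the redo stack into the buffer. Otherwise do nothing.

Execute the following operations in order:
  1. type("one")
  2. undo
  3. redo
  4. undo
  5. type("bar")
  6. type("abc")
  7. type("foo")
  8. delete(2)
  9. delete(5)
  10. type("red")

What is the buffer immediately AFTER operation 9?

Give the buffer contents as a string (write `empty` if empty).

After op 1 (type): buf='one' undo_depth=1 redo_depth=0
After op 2 (undo): buf='(empty)' undo_depth=0 redo_depth=1
After op 3 (redo): buf='one' undo_depth=1 redo_depth=0
After op 4 (undo): buf='(empty)' undo_depth=0 redo_depth=1
After op 5 (type): buf='bar' undo_depth=1 redo_depth=0
After op 6 (type): buf='barabc' undo_depth=2 redo_depth=0
After op 7 (type): buf='barabcfoo' undo_depth=3 redo_depth=0
After op 8 (delete): buf='barabcf' undo_depth=4 redo_depth=0
After op 9 (delete): buf='ba' undo_depth=5 redo_depth=0

Answer: ba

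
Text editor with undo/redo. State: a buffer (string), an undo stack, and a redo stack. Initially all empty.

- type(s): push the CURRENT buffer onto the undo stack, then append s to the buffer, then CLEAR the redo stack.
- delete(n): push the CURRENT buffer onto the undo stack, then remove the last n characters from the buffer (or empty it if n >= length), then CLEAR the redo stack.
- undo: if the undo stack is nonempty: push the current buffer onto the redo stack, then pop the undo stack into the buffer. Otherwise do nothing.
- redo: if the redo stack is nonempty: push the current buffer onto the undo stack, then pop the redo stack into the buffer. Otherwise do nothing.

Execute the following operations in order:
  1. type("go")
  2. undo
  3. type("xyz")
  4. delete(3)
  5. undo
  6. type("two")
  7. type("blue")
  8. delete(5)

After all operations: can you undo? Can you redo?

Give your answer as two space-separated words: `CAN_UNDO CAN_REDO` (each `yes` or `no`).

After op 1 (type): buf='go' undo_depth=1 redo_depth=0
After op 2 (undo): buf='(empty)' undo_depth=0 redo_depth=1
After op 3 (type): buf='xyz' undo_depth=1 redo_depth=0
After op 4 (delete): buf='(empty)' undo_depth=2 redo_depth=0
After op 5 (undo): buf='xyz' undo_depth=1 redo_depth=1
After op 6 (type): buf='xyztwo' undo_depth=2 redo_depth=0
After op 7 (type): buf='xyztwoblue' undo_depth=3 redo_depth=0
After op 8 (delete): buf='xyztw' undo_depth=4 redo_depth=0

Answer: yes no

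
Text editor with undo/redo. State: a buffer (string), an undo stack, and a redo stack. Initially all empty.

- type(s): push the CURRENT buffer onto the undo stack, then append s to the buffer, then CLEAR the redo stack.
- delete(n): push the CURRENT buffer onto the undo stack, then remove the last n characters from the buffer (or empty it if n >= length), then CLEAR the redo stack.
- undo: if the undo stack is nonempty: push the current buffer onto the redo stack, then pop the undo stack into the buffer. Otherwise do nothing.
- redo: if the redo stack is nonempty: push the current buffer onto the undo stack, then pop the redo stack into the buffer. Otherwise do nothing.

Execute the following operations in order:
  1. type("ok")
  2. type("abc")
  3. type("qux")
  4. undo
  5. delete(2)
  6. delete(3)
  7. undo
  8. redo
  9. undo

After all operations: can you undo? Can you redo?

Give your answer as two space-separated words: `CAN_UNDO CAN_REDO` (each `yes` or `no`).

After op 1 (type): buf='ok' undo_depth=1 redo_depth=0
After op 2 (type): buf='okabc' undo_depth=2 redo_depth=0
After op 3 (type): buf='okabcqux' undo_depth=3 redo_depth=0
After op 4 (undo): buf='okabc' undo_depth=2 redo_depth=1
After op 5 (delete): buf='oka' undo_depth=3 redo_depth=0
After op 6 (delete): buf='(empty)' undo_depth=4 redo_depth=0
After op 7 (undo): buf='oka' undo_depth=3 redo_depth=1
After op 8 (redo): buf='(empty)' undo_depth=4 redo_depth=0
After op 9 (undo): buf='oka' undo_depth=3 redo_depth=1

Answer: yes yes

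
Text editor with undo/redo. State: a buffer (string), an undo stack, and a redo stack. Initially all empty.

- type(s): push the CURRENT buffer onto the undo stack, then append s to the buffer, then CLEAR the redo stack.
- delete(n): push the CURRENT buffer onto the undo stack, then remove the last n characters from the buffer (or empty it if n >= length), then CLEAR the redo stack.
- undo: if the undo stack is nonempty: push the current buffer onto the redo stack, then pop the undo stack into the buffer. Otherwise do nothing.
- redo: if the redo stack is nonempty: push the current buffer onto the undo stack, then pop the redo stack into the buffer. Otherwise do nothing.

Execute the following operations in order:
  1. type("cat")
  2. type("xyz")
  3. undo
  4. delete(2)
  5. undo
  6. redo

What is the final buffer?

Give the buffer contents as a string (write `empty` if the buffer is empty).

After op 1 (type): buf='cat' undo_depth=1 redo_depth=0
After op 2 (type): buf='catxyz' undo_depth=2 redo_depth=0
After op 3 (undo): buf='cat' undo_depth=1 redo_depth=1
After op 4 (delete): buf='c' undo_depth=2 redo_depth=0
After op 5 (undo): buf='cat' undo_depth=1 redo_depth=1
After op 6 (redo): buf='c' undo_depth=2 redo_depth=0

Answer: c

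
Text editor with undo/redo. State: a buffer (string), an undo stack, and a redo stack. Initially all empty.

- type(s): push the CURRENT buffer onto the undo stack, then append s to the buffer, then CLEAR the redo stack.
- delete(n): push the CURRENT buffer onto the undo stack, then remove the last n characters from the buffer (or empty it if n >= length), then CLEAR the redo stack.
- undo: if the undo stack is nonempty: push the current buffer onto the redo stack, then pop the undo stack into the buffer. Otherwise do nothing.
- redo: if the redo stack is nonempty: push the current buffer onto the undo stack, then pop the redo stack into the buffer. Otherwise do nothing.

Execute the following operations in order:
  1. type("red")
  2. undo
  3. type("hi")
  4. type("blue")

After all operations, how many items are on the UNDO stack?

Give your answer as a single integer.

Answer: 2

Derivation:
After op 1 (type): buf='red' undo_depth=1 redo_depth=0
After op 2 (undo): buf='(empty)' undo_depth=0 redo_depth=1
After op 3 (type): buf='hi' undo_depth=1 redo_depth=0
After op 4 (type): buf='hiblue' undo_depth=2 redo_depth=0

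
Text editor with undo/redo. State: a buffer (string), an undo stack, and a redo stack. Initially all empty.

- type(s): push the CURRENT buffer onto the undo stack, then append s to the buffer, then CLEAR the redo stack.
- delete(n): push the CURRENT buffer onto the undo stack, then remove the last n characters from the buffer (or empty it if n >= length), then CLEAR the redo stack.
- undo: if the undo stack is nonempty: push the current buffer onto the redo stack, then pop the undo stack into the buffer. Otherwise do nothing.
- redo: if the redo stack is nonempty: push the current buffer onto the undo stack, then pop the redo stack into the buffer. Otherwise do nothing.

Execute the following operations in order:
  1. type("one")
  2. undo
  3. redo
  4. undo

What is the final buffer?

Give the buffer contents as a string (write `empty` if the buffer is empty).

Answer: empty

Derivation:
After op 1 (type): buf='one' undo_depth=1 redo_depth=0
After op 2 (undo): buf='(empty)' undo_depth=0 redo_depth=1
After op 3 (redo): buf='one' undo_depth=1 redo_depth=0
After op 4 (undo): buf='(empty)' undo_depth=0 redo_depth=1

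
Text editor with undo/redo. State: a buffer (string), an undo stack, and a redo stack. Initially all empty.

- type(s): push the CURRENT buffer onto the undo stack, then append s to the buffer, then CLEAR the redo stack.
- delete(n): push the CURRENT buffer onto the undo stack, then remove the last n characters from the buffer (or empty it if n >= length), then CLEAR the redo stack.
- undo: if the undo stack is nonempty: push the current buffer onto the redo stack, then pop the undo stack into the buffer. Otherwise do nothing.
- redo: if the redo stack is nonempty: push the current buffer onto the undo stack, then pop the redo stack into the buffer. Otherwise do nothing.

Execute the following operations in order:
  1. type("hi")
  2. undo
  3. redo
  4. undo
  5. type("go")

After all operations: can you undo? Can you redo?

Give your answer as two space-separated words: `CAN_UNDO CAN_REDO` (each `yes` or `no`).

Answer: yes no

Derivation:
After op 1 (type): buf='hi' undo_depth=1 redo_depth=0
After op 2 (undo): buf='(empty)' undo_depth=0 redo_depth=1
After op 3 (redo): buf='hi' undo_depth=1 redo_depth=0
After op 4 (undo): buf='(empty)' undo_depth=0 redo_depth=1
After op 5 (type): buf='go' undo_depth=1 redo_depth=0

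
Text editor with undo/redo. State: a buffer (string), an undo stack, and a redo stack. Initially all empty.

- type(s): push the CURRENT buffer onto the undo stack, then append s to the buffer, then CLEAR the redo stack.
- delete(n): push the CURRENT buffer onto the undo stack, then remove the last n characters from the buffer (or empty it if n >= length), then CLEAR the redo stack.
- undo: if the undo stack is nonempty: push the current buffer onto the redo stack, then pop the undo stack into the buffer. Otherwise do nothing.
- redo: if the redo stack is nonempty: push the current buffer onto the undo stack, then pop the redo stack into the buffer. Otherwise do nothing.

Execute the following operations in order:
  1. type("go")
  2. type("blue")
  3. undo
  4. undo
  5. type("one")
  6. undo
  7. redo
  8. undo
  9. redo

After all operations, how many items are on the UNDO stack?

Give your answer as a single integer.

After op 1 (type): buf='go' undo_depth=1 redo_depth=0
After op 2 (type): buf='goblue' undo_depth=2 redo_depth=0
After op 3 (undo): buf='go' undo_depth=1 redo_depth=1
After op 4 (undo): buf='(empty)' undo_depth=0 redo_depth=2
After op 5 (type): buf='one' undo_depth=1 redo_depth=0
After op 6 (undo): buf='(empty)' undo_depth=0 redo_depth=1
After op 7 (redo): buf='one' undo_depth=1 redo_depth=0
After op 8 (undo): buf='(empty)' undo_depth=0 redo_depth=1
After op 9 (redo): buf='one' undo_depth=1 redo_depth=0

Answer: 1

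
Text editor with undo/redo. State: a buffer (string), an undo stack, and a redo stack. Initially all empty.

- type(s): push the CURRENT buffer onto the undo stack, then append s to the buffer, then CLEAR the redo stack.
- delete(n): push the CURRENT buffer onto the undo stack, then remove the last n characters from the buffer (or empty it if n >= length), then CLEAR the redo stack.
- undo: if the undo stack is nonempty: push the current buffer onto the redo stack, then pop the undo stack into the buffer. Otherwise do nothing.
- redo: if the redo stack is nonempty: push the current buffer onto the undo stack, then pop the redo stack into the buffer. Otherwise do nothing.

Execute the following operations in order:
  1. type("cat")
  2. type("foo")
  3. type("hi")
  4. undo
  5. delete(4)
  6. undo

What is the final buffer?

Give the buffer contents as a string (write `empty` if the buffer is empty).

After op 1 (type): buf='cat' undo_depth=1 redo_depth=0
After op 2 (type): buf='catfoo' undo_depth=2 redo_depth=0
After op 3 (type): buf='catfoohi' undo_depth=3 redo_depth=0
After op 4 (undo): buf='catfoo' undo_depth=2 redo_depth=1
After op 5 (delete): buf='ca' undo_depth=3 redo_depth=0
After op 6 (undo): buf='catfoo' undo_depth=2 redo_depth=1

Answer: catfoo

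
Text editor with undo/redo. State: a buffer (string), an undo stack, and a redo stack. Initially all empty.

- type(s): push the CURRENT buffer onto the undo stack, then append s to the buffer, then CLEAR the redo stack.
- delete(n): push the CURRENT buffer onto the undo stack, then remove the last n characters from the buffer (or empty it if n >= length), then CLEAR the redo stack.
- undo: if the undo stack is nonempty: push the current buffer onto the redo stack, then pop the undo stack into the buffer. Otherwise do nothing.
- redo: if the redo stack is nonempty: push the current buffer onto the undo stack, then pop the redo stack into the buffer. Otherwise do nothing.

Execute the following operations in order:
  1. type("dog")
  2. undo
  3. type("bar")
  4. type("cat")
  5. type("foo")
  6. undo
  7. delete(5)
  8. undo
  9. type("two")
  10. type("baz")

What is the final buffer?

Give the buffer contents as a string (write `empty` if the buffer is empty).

After op 1 (type): buf='dog' undo_depth=1 redo_depth=0
After op 2 (undo): buf='(empty)' undo_depth=0 redo_depth=1
After op 3 (type): buf='bar' undo_depth=1 redo_depth=0
After op 4 (type): buf='barcat' undo_depth=2 redo_depth=0
After op 5 (type): buf='barcatfoo' undo_depth=3 redo_depth=0
After op 6 (undo): buf='barcat' undo_depth=2 redo_depth=1
After op 7 (delete): buf='b' undo_depth=3 redo_depth=0
After op 8 (undo): buf='barcat' undo_depth=2 redo_depth=1
After op 9 (type): buf='barcattwo' undo_depth=3 redo_depth=0
After op 10 (type): buf='barcattwobaz' undo_depth=4 redo_depth=0

Answer: barcattwobaz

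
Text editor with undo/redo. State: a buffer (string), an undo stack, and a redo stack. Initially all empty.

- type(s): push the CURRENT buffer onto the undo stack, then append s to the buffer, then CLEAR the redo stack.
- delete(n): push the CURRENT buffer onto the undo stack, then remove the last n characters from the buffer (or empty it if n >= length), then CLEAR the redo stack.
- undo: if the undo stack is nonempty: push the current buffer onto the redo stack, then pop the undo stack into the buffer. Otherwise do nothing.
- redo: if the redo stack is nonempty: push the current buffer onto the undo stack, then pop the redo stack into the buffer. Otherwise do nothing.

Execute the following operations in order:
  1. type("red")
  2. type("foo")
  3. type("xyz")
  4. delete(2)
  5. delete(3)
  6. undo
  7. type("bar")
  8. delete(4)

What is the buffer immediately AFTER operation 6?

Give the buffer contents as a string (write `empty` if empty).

Answer: redfoox

Derivation:
After op 1 (type): buf='red' undo_depth=1 redo_depth=0
After op 2 (type): buf='redfoo' undo_depth=2 redo_depth=0
After op 3 (type): buf='redfooxyz' undo_depth=3 redo_depth=0
After op 4 (delete): buf='redfoox' undo_depth=4 redo_depth=0
After op 5 (delete): buf='redf' undo_depth=5 redo_depth=0
After op 6 (undo): buf='redfoox' undo_depth=4 redo_depth=1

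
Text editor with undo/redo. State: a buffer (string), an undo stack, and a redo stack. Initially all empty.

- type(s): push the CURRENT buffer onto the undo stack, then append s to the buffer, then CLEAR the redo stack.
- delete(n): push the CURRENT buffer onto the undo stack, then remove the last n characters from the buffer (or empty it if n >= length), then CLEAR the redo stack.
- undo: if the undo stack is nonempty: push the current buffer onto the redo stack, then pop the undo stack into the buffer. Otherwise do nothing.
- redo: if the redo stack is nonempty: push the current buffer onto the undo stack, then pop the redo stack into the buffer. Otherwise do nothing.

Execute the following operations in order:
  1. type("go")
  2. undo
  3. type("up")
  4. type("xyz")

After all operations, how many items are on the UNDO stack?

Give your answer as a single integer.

After op 1 (type): buf='go' undo_depth=1 redo_depth=0
After op 2 (undo): buf='(empty)' undo_depth=0 redo_depth=1
After op 3 (type): buf='up' undo_depth=1 redo_depth=0
After op 4 (type): buf='upxyz' undo_depth=2 redo_depth=0

Answer: 2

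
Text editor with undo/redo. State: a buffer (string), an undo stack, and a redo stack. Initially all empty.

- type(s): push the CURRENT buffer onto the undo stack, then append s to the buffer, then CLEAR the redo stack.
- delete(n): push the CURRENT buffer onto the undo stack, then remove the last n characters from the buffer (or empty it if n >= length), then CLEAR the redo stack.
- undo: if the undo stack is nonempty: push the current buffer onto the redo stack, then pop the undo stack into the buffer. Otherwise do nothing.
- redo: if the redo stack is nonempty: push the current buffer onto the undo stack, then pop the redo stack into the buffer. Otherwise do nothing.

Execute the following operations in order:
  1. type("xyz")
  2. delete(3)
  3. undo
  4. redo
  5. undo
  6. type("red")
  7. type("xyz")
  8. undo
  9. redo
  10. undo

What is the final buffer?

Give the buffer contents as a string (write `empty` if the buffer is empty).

Answer: xyzred

Derivation:
After op 1 (type): buf='xyz' undo_depth=1 redo_depth=0
After op 2 (delete): buf='(empty)' undo_depth=2 redo_depth=0
After op 3 (undo): buf='xyz' undo_depth=1 redo_depth=1
After op 4 (redo): buf='(empty)' undo_depth=2 redo_depth=0
After op 5 (undo): buf='xyz' undo_depth=1 redo_depth=1
After op 6 (type): buf='xyzred' undo_depth=2 redo_depth=0
After op 7 (type): buf='xyzredxyz' undo_depth=3 redo_depth=0
After op 8 (undo): buf='xyzred' undo_depth=2 redo_depth=1
After op 9 (redo): buf='xyzredxyz' undo_depth=3 redo_depth=0
After op 10 (undo): buf='xyzred' undo_depth=2 redo_depth=1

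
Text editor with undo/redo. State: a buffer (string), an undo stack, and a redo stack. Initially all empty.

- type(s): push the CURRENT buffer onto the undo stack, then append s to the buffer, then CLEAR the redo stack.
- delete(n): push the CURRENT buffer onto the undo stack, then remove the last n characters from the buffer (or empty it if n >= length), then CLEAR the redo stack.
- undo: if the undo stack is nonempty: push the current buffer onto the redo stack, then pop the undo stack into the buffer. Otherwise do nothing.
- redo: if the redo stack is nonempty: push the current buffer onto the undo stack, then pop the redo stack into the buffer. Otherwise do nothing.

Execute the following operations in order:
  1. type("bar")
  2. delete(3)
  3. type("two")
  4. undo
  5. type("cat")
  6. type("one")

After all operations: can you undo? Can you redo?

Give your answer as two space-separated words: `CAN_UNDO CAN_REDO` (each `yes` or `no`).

After op 1 (type): buf='bar' undo_depth=1 redo_depth=0
After op 2 (delete): buf='(empty)' undo_depth=2 redo_depth=0
After op 3 (type): buf='two' undo_depth=3 redo_depth=0
After op 4 (undo): buf='(empty)' undo_depth=2 redo_depth=1
After op 5 (type): buf='cat' undo_depth=3 redo_depth=0
After op 6 (type): buf='catone' undo_depth=4 redo_depth=0

Answer: yes no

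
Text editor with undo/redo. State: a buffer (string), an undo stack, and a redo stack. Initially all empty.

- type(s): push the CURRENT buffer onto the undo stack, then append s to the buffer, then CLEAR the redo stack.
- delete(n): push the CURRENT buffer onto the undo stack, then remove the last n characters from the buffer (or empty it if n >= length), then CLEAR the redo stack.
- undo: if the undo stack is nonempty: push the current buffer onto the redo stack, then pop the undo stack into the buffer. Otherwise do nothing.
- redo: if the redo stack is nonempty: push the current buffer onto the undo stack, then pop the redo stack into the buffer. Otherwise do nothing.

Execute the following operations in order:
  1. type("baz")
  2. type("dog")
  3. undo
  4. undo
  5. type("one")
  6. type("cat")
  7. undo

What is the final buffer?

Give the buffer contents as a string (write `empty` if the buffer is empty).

Answer: one

Derivation:
After op 1 (type): buf='baz' undo_depth=1 redo_depth=0
After op 2 (type): buf='bazdog' undo_depth=2 redo_depth=0
After op 3 (undo): buf='baz' undo_depth=1 redo_depth=1
After op 4 (undo): buf='(empty)' undo_depth=0 redo_depth=2
After op 5 (type): buf='one' undo_depth=1 redo_depth=0
After op 6 (type): buf='onecat' undo_depth=2 redo_depth=0
After op 7 (undo): buf='one' undo_depth=1 redo_depth=1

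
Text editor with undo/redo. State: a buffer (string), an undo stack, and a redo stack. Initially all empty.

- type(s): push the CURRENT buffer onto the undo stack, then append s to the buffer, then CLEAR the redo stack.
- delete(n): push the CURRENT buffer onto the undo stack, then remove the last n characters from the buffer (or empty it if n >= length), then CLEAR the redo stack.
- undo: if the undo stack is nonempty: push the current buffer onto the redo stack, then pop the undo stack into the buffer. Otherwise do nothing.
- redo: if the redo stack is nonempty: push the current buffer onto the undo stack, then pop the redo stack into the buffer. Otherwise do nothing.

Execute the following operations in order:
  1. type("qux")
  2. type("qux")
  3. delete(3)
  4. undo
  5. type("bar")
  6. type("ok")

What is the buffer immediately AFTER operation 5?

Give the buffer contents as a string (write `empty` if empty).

After op 1 (type): buf='qux' undo_depth=1 redo_depth=0
After op 2 (type): buf='quxqux' undo_depth=2 redo_depth=0
After op 3 (delete): buf='qux' undo_depth=3 redo_depth=0
After op 4 (undo): buf='quxqux' undo_depth=2 redo_depth=1
After op 5 (type): buf='quxquxbar' undo_depth=3 redo_depth=0

Answer: quxquxbar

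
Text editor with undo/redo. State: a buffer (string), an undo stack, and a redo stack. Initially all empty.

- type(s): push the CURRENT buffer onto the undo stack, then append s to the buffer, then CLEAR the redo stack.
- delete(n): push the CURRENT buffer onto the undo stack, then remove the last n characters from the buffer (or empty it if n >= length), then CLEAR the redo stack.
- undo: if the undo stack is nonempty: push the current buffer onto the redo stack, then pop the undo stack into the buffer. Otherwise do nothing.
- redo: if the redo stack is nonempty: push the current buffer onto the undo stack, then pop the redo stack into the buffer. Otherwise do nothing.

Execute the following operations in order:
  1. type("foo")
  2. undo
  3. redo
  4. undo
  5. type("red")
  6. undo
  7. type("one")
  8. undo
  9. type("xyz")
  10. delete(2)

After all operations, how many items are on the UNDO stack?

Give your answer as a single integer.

After op 1 (type): buf='foo' undo_depth=1 redo_depth=0
After op 2 (undo): buf='(empty)' undo_depth=0 redo_depth=1
After op 3 (redo): buf='foo' undo_depth=1 redo_depth=0
After op 4 (undo): buf='(empty)' undo_depth=0 redo_depth=1
After op 5 (type): buf='red' undo_depth=1 redo_depth=0
After op 6 (undo): buf='(empty)' undo_depth=0 redo_depth=1
After op 7 (type): buf='one' undo_depth=1 redo_depth=0
After op 8 (undo): buf='(empty)' undo_depth=0 redo_depth=1
After op 9 (type): buf='xyz' undo_depth=1 redo_depth=0
After op 10 (delete): buf='x' undo_depth=2 redo_depth=0

Answer: 2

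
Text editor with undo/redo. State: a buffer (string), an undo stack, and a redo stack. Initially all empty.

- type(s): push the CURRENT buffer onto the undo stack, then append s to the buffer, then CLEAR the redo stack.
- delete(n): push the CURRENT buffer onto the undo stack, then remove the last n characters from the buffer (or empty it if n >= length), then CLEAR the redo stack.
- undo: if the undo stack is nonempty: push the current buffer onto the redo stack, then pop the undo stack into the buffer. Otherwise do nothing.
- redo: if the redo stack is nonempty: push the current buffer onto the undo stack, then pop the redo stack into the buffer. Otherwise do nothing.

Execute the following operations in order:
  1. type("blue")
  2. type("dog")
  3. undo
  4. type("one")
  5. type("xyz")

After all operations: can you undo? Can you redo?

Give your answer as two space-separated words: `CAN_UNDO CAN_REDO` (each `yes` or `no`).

After op 1 (type): buf='blue' undo_depth=1 redo_depth=0
After op 2 (type): buf='bluedog' undo_depth=2 redo_depth=0
After op 3 (undo): buf='blue' undo_depth=1 redo_depth=1
After op 4 (type): buf='blueone' undo_depth=2 redo_depth=0
After op 5 (type): buf='blueonexyz' undo_depth=3 redo_depth=0

Answer: yes no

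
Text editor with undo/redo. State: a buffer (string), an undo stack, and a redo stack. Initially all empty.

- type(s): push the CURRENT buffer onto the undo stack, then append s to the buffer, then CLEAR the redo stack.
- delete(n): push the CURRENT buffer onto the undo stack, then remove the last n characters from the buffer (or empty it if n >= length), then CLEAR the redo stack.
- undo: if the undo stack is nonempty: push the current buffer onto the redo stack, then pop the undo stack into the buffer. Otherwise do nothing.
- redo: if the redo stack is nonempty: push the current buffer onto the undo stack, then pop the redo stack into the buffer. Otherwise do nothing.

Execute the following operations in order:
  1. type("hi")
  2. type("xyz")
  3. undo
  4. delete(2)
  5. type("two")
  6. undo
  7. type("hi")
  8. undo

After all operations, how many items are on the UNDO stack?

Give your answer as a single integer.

Answer: 2

Derivation:
After op 1 (type): buf='hi' undo_depth=1 redo_depth=0
After op 2 (type): buf='hixyz' undo_depth=2 redo_depth=0
After op 3 (undo): buf='hi' undo_depth=1 redo_depth=1
After op 4 (delete): buf='(empty)' undo_depth=2 redo_depth=0
After op 5 (type): buf='two' undo_depth=3 redo_depth=0
After op 6 (undo): buf='(empty)' undo_depth=2 redo_depth=1
After op 7 (type): buf='hi' undo_depth=3 redo_depth=0
After op 8 (undo): buf='(empty)' undo_depth=2 redo_depth=1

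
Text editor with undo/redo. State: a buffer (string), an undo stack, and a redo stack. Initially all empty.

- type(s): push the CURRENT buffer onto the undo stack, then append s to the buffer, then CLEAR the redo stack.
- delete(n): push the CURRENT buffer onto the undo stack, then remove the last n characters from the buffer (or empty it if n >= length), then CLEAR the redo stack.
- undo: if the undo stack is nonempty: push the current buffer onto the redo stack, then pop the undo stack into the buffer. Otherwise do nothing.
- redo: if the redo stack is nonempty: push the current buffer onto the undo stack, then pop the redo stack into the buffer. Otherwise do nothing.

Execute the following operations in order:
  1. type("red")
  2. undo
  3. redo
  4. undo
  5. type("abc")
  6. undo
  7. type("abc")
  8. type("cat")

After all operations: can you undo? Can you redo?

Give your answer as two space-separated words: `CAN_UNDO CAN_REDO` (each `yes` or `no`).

After op 1 (type): buf='red' undo_depth=1 redo_depth=0
After op 2 (undo): buf='(empty)' undo_depth=0 redo_depth=1
After op 3 (redo): buf='red' undo_depth=1 redo_depth=0
After op 4 (undo): buf='(empty)' undo_depth=0 redo_depth=1
After op 5 (type): buf='abc' undo_depth=1 redo_depth=0
After op 6 (undo): buf='(empty)' undo_depth=0 redo_depth=1
After op 7 (type): buf='abc' undo_depth=1 redo_depth=0
After op 8 (type): buf='abccat' undo_depth=2 redo_depth=0

Answer: yes no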